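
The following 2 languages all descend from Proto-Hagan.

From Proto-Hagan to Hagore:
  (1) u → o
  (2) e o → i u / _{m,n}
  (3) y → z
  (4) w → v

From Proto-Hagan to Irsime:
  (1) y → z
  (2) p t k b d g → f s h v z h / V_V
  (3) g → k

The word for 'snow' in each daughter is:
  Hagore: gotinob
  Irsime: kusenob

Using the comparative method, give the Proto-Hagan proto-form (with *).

*gutenob

Position 4: Hagore has i, Irsime has e. Irsime preserves e here (none of its changes turn any other segment into e), so the proto-segment is *e.
Position 2: Hagore has o, Irsime has u. Irsime preserves u here (none of its changes turn any other segment into u), so the proto-segment is *u.
Position 3: Hagore has t, Irsime has s. Hagore preserves t here (none of its changes turn any other segment into t), so the proto-segment is *t.
This points to *gutenob. Verify forward in each daughter:
Hagore: *gutenob
  gutenob → gotenob   [vowel merger]
  gotenob → gotinob   [pre-nasal raising]
  gotinob (rule 3 does not apply)
  gotinob (rule 4 does not apply)
  giving Hagore gotinob.
Irsime: start from *gutenob.
  rule 1: no change — gutenob
  rule 2 (intervocalic lenition): gutenob → gusenob
  rule 3 (unconditioned shift): gusenob → kusenob
  ⇒ Irsime kusenob
No other proto-form is consistent with every reflex, so the reconstruction is *gutenob.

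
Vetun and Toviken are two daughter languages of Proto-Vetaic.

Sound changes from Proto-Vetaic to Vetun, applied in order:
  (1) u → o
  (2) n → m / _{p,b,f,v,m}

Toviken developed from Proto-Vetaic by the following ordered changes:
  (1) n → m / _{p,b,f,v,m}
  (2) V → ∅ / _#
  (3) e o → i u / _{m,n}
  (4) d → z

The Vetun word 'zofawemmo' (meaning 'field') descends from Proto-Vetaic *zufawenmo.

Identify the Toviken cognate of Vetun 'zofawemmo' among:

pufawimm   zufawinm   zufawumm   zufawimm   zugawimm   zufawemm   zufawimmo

Toviken: start from *zufawenmo.
  rule 1 (nasal place assimilation): zufawenmo → zufawemmo
  rule 2 (apocope): zufawemmo → zufawemm
  rule 3 (pre-nasal raising): zufawemm → zufawimm
  rule 4: no change — zufawimm
  ⇒ Toviken zufawimm
The other candidates each miss or misapply at least one Toviken change.

zufawimm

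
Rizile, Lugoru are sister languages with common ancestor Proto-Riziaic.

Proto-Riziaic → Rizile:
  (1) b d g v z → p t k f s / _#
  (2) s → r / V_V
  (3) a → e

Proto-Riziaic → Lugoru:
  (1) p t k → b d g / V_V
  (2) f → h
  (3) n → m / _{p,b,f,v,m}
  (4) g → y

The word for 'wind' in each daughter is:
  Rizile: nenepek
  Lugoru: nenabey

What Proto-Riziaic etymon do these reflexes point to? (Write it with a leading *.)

*nenapeg

Position 4: Rizile has e, Lugoru has a. Lugoru preserves a here (none of its changes turn any other segment into a), so the proto-segment is *a.
Position 5: Rizile has p, Lugoru has b. Taking the neighbouring segments as reconstructed: Rizile p can only go back to *p; Lugoru b could go back to *p or *b — the one source consistent with every daughter is *p.
Position 7: Rizile has k, Lugoru has y. Taking the neighbouring segments as reconstructed: Rizile k could go back to *k or *g; Lugoru y could go back to *g or *y — the one source consistent with every daughter is *g.
Verify the candidate proto-form against each daughter:
Rizile: start from *nenapeg.
  rule 1 (final devoicing): nenapeg → nenapek
  rule 2: no change — nenapek
  rule 3 (vowel merger): nenapek → nenepek
  ⇒ Rizile nenepek
Lugoru: start from *nenapeg.
  rule 1 (intervocalic voicing): nenapeg → nenabeg
  rule 2: no change — nenabeg
  rule 3: no change — nenabeg
  rule 4 (unconditioned shift): nenabeg → nenabey
  ⇒ Lugoru nenabey
*nenapeg is the unique common source.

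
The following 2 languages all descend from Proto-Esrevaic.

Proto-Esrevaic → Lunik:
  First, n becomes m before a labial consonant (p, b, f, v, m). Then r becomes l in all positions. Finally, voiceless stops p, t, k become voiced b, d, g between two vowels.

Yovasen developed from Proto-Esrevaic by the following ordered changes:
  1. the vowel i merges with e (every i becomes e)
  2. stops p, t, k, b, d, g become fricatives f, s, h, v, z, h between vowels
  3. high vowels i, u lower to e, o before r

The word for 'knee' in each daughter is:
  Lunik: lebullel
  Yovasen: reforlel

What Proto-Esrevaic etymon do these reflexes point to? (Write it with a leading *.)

*repurlel

Position 5: Lunik has l, Yovasen has r. Yovasen preserves r here (none of its changes turn any other segment into r), so the proto-segment is *r.
Position 4: Lunik has u, Yovasen has o. Lunik preserves u here (none of its changes turn any other segment into u), so the proto-segment is *u.
Position 1: Lunik has l, Yovasen has r. Yovasen preserves r here (none of its changes turn any other segment into r), so the proto-segment is *r.
This points to *repurlel. Verify forward in each daughter:
Lunik: *repurlel
  repurlel (rule 1 does not apply)
  repurlel → lepullel   [unconditioned shift]
  lepullel → lebullel   [intervocalic voicing]
  giving Lunik lebullel.
Yovasen: *repurlel
  repurlel (rule 1 does not apply)
  repurlel → refurlel   [intervocalic lenition]
  refurlel → reforlel   [pre-rhotic lowering]
  giving Yovasen reforlel.
No other proto-form is consistent with every reflex, so the reconstruction is *repurlel.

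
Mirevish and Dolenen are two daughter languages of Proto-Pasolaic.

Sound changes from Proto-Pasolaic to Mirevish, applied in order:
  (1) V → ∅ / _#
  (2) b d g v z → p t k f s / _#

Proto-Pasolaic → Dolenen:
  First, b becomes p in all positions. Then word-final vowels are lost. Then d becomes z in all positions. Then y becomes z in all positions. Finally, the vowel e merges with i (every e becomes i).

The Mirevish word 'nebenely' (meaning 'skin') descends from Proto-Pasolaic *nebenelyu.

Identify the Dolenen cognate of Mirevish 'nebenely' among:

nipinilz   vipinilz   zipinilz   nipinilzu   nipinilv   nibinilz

nipinilz

Dolenen: start from *nebenelyu.
  rule 1 (unconditioned shift): nebenelyu → nepenelyu
  rule 2 (apocope): nepenelyu → nepenely
  rule 3: no change — nepenely
  rule 4 (unconditioned shift): nepenely → nepenelz
  rule 5 (vowel merger): nepenelz → nipinilz
  ⇒ Dolenen nipinilz
Among the options, 'nipinilz' alone shows every Dolenen change applied in order.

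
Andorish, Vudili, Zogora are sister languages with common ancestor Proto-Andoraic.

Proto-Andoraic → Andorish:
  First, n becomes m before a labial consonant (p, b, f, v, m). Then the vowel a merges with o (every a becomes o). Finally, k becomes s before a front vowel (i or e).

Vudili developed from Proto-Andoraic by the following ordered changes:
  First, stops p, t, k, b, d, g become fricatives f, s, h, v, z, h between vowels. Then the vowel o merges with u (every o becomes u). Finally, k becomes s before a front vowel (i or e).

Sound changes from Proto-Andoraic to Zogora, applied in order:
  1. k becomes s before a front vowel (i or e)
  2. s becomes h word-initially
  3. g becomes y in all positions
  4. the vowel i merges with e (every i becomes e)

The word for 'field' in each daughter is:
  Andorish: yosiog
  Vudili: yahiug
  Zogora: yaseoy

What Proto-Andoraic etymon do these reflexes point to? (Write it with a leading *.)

*yakiog

Position 3: Andorish has s, Vudili has h, Zogora has s. Taking the neighbouring segments as reconstructed: Andorish s could go back to *k or *s; Vudili h could go back to *k or *g or *h; Zogora s could go back to *k or *s — the one source consistent with every daughter is *k.
Position 5: Andorish has o, Vudili has u, Zogora has o. Zogora preserves o here (none of its changes turn any other segment into o), so the proto-segment is *o.
Position 2: Andorish has o, Vudili has a, Zogora has a. Vudili preserves a here (none of its changes turn any other segment into a), so the proto-segment is *a.
Continuing position by position gives *yakiog; check it forward:
Andorish: *yakiog > yokiog > yosiog  (by vowel merger, palatalisation)
Vudili: *yakiog
  yakiog → yahiog   [intervocalic lenition]
  yahiog → yahiug   [vowel merger]
  yahiug (rule 3 does not apply)
  giving Vudili yahiug.
Zogora: *yakiog
  yakiog → yasiog   [palatalisation]
  yasiog (rule 2 does not apply)
  yasiog → yasioy   [unconditioned shift]
  yasioy → yaseoy   [vowel merger]
  giving Zogora yaseoy.
No other proto-form is consistent with every reflex, so the reconstruction is *yakiog.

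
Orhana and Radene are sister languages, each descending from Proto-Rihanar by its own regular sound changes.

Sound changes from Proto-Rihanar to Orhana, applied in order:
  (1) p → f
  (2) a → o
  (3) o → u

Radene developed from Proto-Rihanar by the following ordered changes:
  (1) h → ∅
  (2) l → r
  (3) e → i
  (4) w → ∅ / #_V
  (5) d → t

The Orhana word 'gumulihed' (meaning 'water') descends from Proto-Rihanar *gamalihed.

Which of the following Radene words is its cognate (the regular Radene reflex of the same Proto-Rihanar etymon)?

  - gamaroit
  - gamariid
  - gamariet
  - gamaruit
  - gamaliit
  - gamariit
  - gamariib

gamariit

Radene: *gamalihed
  gamalihed → gamalied   [h-loss]
  gamalied → gamaried   [unconditioned shift]
  gamaried → gamariid   [vowel merger]
  gamariid (rule 4 does not apply)
  gamariid → gamariit   [unconditioned shift]
  giving Radene gamariit.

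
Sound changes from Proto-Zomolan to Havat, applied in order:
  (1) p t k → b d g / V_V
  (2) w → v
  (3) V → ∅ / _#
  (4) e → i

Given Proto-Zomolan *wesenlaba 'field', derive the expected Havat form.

Havat: *wesenlaba > vesenlaba > vesenlab > visinlab  (by unconditioned shift, apocope, vowel merger)

visinlab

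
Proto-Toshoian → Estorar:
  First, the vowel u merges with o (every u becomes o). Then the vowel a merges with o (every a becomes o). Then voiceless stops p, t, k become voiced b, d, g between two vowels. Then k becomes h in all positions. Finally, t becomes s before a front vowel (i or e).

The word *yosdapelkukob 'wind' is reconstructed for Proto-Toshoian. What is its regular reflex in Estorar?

yosdobelhogob

Estorar: *yosdapelkukob > yosdapelkokob > yosdopelkokob > yosdobelkogob > yosdobelhogob  (by vowel merger, vowel merger, intervocalic voicing, unconditioned shift)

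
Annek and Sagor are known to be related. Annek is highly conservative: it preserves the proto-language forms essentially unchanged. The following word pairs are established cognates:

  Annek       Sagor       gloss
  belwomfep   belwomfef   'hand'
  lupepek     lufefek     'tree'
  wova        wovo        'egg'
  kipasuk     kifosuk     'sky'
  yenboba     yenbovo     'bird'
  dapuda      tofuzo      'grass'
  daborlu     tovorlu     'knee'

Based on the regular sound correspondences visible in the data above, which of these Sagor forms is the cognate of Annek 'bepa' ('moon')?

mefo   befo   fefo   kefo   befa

befo

kipasuk ~ kifosuk — Annek p corresponds to Sagor f between vowels (before a back vowel).
wova ~ wovo, yenboba ~ yenbovo — Annek a corresponds to Sagor o word-finally.
Applying these to Annek 'bepa':
  bepa → befa   (p→f between vowels (before a back vowel))
  befa → befo   (a→o word-finally)
So the Sagor cognate is 'befo'.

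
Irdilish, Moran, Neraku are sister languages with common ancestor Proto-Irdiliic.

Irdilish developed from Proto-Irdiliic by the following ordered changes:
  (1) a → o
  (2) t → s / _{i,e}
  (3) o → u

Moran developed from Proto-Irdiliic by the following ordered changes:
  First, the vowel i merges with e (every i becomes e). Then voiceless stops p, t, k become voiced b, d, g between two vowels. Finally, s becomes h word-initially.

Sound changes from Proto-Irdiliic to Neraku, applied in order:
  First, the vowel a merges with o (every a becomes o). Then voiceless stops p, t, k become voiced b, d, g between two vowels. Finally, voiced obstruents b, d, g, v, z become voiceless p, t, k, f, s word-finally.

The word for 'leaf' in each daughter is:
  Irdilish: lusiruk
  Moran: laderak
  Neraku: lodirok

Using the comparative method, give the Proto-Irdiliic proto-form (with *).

Position 2: Irdilish has u, Moran has a, Neraku has o. Moran preserves a here (none of its changes turn any other segment into a), so the proto-segment is *a.
Position 6: Irdilish has u, Moran has a, Neraku has o. Moran preserves a here (none of its changes turn any other segment into a), so the proto-segment is *a.
Continuing position by position gives *latirak; check it forward:
Irdilish: start from *latirak.
  rule 1 (vowel merger): latirak → lotirok
  rule 2 (palatalisation): lotirok → losirok
  rule 3 (vowel merger): losirok → lusiruk
  ⇒ Irdilish lusiruk
Moran: *latirak
  latirak → laterak   [vowel merger]
  laterak → laderak   [intervocalic voicing]
  laderak (rule 3 does not apply)
  giving Moran laderak.
Neraku: start from *latirak.
  rule 1 (vowel merger): latirak → lotirok
  rule 2 (intervocalic voicing): lotirok → lodirok
  rule 3: no change — lodirok
  ⇒ Neraku lodirok
No other proto-form is consistent with every reflex, so the reconstruction is *latirak.

*latirak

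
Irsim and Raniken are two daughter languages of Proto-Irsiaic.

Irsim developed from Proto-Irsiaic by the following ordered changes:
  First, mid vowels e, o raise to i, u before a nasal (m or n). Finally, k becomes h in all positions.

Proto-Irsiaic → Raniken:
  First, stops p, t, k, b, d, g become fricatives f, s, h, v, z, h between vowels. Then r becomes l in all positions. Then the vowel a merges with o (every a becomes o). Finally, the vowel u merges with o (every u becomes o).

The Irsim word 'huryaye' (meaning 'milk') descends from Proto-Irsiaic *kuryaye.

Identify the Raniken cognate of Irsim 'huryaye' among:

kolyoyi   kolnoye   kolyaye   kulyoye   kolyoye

Raniken: *kuryaye
  kuryaye (rule 1 does not apply)
  kuryaye → kulyaye   [unconditioned shift]
  kulyaye → kulyoye   [vowel merger]
  kulyoye → kolyoye   [vowel merger]
  giving Raniken kolyoye.

kolyoye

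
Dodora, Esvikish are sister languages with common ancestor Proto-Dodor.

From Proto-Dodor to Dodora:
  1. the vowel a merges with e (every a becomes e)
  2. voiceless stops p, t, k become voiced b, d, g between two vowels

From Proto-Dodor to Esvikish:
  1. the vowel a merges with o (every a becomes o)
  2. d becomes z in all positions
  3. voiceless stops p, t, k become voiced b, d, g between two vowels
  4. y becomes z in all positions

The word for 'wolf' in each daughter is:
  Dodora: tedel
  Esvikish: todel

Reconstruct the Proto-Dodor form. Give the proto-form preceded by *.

*tatel

Position 2: Dodora has e, Esvikish has o. Taking the neighbouring segments as reconstructed: Dodora e could go back to *a or *e; Esvikish o could go back to *a or *o — the one source consistent with every daughter is *a.
Position 3: Dodora has d, Esvikish has d. In Esvikish, d can only continue *t, so the proto-segment is *t.
Continuing position by position gives *tatel; check it forward:
Dodora: *tatel
  tatel → tetel   [vowel merger]
  tetel → tedel   [intervocalic voicing]
  giving Dodora tedel.
Esvikish: *tatel > totel > todel  (by vowel merger, intervocalic voicing)
*tatel is the unique common source.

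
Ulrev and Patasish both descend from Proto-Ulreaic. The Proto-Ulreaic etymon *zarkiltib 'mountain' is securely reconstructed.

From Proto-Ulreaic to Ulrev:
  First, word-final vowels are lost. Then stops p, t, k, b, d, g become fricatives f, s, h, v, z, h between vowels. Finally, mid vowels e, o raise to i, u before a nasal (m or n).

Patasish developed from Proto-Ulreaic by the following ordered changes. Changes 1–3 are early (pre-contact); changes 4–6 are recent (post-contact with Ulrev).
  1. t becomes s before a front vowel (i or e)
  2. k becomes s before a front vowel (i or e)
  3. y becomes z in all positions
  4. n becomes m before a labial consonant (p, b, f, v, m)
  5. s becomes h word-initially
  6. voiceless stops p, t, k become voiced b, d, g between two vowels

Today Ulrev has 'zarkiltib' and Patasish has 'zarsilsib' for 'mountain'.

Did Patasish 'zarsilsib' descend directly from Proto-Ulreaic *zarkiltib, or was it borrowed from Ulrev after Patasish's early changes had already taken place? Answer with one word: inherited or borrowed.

If inherited, *zarkiltib would pass through all of Patasish's changes:
Patasish: *zarkiltib
  zarkiltib → zarkilsib   [palatalisation]
  zarkilsib → zarsilsib   [palatalisation]
  zarsilsib (rule 3 does not apply)
  zarsilsib (rule 4 does not apply)
  zarsilsib (rule 5 does not apply)
  zarsilsib (rule 6 does not apply)
  giving Patasish zarsilsib.
If borrowed from Ulrev 'zarkiltib' after the early changes, it would undergo only the recent ones:
  rule 4 (nasal place assimilation): no change (zarkiltib)
  rule 5 (debuccalisation): no change (zarkiltib)
  rule 6 (intervocalic voicing): no change (zarkiltib)
  ⇒ as a loan: zarkiltib
Patasish 'zarsilsib' matches the inherited outcome exactly, so it is an inherited cognate, not a loan.

inherited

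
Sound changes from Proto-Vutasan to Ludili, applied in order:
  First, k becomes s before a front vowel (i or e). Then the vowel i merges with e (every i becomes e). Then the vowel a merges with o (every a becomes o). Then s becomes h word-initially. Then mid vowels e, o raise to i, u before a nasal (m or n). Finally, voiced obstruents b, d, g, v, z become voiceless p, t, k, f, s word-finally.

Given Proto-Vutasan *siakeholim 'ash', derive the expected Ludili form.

Ludili: *siakeholim
  siakeholim → siaseholim   [palatalisation]
  siaseholim → seaseholem   [vowel merger]
  seaseholem → seoseholem   [vowel merger]
  seoseholem → heoseholem   [debuccalisation]
  heoseholem → heoseholim   [pre-nasal raising]
  heoseholim (rule 6 does not apply)
  giving Ludili heoseholim.

heoseholim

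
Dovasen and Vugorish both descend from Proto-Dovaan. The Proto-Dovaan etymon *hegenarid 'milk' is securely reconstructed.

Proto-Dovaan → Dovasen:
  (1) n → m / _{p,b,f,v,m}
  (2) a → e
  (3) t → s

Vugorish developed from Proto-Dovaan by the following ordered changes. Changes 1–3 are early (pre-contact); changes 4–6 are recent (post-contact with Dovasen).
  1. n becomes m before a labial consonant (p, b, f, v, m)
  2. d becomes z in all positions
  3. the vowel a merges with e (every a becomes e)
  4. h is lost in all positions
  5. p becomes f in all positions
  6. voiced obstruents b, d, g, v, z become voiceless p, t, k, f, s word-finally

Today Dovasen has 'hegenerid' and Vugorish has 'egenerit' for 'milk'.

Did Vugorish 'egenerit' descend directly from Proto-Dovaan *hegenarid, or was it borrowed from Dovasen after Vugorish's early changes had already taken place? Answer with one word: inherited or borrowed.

If inherited, *hegenarid would pass through all of Vugorish's changes:
Vugorish: start from *hegenarid.
  rule 1: no change — hegenarid
  rule 2 (unconditioned shift): hegenarid → hegenariz
  rule 3 (vowel merger): hegenariz → hegeneriz
  rule 4 (h-loss): hegeneriz → egeneriz
  rule 5: no change — egeneriz
  rule 6 (final devoicing): egeneriz → egeneris
  ⇒ Vugorish egeneris
If borrowed from Dovasen 'hegenerid' after the early changes, it would undergo only the recent ones:
  rule 4 (h-loss): hegenerid → egenerid
  rule 5 (unconditioned shift): no change (egenerid)
  rule 6 (final devoicing): egenerid → egenerit
  ⇒ as a loan: egenerit
Vugorish 'egenerit' matches the loan outcome 'egenerit', not the inherited 'egeneris' — it skipped the early Vugorish changes, so it was borrowed from Dovasen.

borrowed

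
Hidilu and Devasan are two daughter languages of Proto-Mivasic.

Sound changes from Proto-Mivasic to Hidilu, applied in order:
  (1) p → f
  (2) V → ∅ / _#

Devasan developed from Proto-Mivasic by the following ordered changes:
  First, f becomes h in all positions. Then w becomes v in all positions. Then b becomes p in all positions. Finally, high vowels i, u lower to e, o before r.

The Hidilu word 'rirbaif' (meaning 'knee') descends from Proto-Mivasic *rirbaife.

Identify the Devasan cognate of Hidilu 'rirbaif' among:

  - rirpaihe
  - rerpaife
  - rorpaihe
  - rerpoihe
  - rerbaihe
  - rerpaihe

Devasan: *rirbaife > rirbaihe > rirpaihe > rerpaihe  (by unconditioned shift, unconditioned shift, pre-rhotic lowering)

rerpaihe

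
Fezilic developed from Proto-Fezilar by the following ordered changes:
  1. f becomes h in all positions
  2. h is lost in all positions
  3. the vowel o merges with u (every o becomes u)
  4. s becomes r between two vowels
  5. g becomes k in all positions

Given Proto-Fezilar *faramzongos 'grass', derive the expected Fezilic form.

Fezilic: *faramzongos
  faramzongos → haramzongos   [unconditioned shift]
  haramzongos → aramzongos   [h-loss]
  aramzongos → aramzungus   [vowel merger]
  aramzungus (rule 4 does not apply)
  aramzungus → aramzunkus   [unconditioned shift]
  giving Fezilic aramzunkus.

aramzunkus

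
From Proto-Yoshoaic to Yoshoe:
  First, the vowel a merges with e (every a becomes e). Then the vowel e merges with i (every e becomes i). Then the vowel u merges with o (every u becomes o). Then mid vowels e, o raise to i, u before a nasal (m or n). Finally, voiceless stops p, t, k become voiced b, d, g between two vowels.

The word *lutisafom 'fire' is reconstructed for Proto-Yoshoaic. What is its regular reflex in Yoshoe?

Yoshoe: *lutisafom
  lutisafom → lutisefom   [vowel merger]
  lutisefom → lutisifom   [vowel merger]
  lutisifom → lotisifom   [vowel merger]
  lotisifom → lotisifum   [pre-nasal raising]
  lotisifum → lodisifum   [intervocalic voicing]
  giving Yoshoe lodisifum.

lodisifum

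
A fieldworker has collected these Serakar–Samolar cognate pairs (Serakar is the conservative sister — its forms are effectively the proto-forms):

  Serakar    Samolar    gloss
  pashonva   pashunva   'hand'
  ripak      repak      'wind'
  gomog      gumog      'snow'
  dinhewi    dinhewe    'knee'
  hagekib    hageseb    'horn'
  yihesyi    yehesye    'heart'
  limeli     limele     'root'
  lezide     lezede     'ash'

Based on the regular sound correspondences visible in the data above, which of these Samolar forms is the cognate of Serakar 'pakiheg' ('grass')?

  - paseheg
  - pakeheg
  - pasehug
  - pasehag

paseheg

hagekib ~ hageseb — Serakar k corresponds to Samolar s between vowels (before a front vowel).
yihesyi ~ yehesye, lezide ~ lezede — Serakar i corresponds to Samolar e after a consonant, before a consonant other than r, m, n, p, b, f, v.
Applying these to Serakar 'pakiheg':
  pakiheg → pasiheg   (k→s between vowels (before a front vowel))
  pasiheg → paseheg   (i→e after a consonant, before a consonant other than r, m, n, p, b, f, v)
So the Samolar cognate is 'paseheg'.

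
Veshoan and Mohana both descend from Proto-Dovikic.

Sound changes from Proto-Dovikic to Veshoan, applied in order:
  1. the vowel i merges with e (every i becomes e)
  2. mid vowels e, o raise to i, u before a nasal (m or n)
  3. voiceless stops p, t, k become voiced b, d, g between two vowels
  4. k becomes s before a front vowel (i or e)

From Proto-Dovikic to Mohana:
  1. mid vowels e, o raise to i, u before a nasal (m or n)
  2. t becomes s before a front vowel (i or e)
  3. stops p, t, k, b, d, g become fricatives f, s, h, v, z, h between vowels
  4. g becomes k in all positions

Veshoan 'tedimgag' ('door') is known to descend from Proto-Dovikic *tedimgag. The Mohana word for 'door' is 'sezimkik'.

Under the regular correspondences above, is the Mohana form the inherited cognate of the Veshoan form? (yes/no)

no

Derive the expected Mohana reflex of *tedimgag:
Mohana: *tedimgag > sedimgag > sezimgag > sezimkak  (by palatalisation, intervocalic lenition, unconditioned shift)
The regular Mohana reflex would be 'sezimkak', but the attested form is 'sezimkik'. The correspondence is irregular, so they are not cognates (the Mohana form has a different source).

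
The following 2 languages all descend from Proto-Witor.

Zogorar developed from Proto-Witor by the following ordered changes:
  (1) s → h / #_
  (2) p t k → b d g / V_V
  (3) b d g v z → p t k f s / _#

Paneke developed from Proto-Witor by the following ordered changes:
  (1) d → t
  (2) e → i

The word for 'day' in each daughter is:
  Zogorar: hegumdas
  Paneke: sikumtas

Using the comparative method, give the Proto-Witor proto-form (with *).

*sekumdas

Position 1: Zogorar has h, Paneke has s. Paneke preserves s here (none of its changes turn any other segment into s), so the proto-segment is *s.
Position 6: Zogorar has d, Paneke has t. Taking the neighbouring segments as reconstructed: Zogorar d can only go back to *d; Paneke t could go back to *t or *d — the one source consistent with every daughter is *d.
Position 3: Zogorar has g, Paneke has k. Paneke preserves k here (none of its changes turn any other segment into k), so the proto-segment is *k.
Verify the candidate proto-form against each daughter:
Zogorar: *sekumdas
  sekumdas → hekumdas   [debuccalisation]
  hekumdas → hegumdas   [intervocalic voicing]
  hegumdas (rule 3 does not apply)
  giving Zogorar hegumdas.
Paneke: start from *sekumdas.
  rule 1 (unconditioned shift): sekumdas → sekumtas
  rule 2 (vowel merger): sekumtas → sikumtas
  ⇒ Paneke sikumtas
Only *sekumdas yields all of Zogorar hegumdas, Paneke sikumtas.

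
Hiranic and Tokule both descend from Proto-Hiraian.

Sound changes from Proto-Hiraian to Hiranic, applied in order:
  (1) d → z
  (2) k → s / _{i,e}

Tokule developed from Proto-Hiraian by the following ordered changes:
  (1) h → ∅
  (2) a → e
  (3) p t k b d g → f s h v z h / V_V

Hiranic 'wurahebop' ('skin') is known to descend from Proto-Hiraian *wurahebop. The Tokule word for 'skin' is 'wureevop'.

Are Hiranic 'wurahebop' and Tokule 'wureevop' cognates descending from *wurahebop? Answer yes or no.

Derive the expected Tokule reflex of *wurahebop:
Tokule: start from *wurahebop.
  rule 1 (h-loss): wurahebop → wuraebop
  rule 2 (vowel merger): wuraebop → wureebop
  rule 3 (intervocalic lenition): wureebop → wureevop
  ⇒ Tokule wureevop
Tokule 'wureevop' matches the regular reflex exactly, so the pair is cognate.

yes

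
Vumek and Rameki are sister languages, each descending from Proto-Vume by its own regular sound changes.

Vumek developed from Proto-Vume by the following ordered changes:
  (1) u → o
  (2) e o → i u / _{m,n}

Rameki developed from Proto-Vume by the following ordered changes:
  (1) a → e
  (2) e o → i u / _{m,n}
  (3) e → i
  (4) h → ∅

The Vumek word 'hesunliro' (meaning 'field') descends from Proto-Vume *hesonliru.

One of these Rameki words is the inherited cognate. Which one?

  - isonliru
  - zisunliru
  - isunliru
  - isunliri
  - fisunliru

Rameki: start from *hesonliru.
  rule 1: no change — hesonliru
  rule 2 (pre-nasal raising): hesonliru → hesunliru
  rule 3 (vowel merger): hesunliru → hisunliru
  rule 4 (h-loss): hisunliru → isunliru
  ⇒ Rameki isunliru
Only 'isunliru' matches the regular Rameki development of *hesonliru.

isunliru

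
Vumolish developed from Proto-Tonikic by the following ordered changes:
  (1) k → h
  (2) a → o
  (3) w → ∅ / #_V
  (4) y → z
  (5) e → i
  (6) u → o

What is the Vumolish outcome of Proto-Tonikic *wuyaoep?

ozooip

Vumolish: *wuyaoep
  wuyaoep (rule 1 does not apply)
  wuyaoep → wuyooep   [vowel merger]
  wuyooep → uyooep   [glide loss]
  uyooep → uzooep   [unconditioned shift]
  uzooep → uzooip   [vowel merger]
  uzooip → ozooip   [vowel merger]
  giving Vumolish ozooip.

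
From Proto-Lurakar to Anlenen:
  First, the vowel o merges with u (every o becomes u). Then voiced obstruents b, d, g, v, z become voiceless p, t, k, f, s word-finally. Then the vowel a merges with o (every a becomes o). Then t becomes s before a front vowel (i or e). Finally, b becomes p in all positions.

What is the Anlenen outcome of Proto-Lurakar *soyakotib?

Anlenen: *soyakotib
  soyakotib → suyakutib   [vowel merger]
  suyakutib → suyakutip   [final devoicing]
  suyakutip → suyokutip   [vowel merger]
  suyokutip → suyokusip   [palatalisation]
  suyokusip (rule 5 does not apply)
  giving Anlenen suyokusip.

suyokusip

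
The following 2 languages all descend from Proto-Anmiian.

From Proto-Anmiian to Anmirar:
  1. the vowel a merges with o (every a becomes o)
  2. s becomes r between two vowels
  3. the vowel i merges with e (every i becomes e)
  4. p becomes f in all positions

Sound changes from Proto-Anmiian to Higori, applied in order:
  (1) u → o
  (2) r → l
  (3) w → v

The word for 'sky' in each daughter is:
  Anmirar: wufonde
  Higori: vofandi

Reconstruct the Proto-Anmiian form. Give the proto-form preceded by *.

*wufandi

Position 1: Anmirar has w, Higori has v. Anmirar preserves w here (none of its changes turn any other segment into w), so the proto-segment is *w.
Position 7: Anmirar has e, Higori has i. Higori preserves i here (none of its changes turn any other segment into i), so the proto-segment is *i.
Position 4: Anmirar has o, Higori has a. Higori preserves a here (none of its changes turn any other segment into a), so the proto-segment is *a.
Continuing position by position gives *wufandi; check it forward:
Anmirar: *wufandi
  wufandi → wufondi   [vowel merger]
  wufondi (rule 2 does not apply)
  wufondi → wufonde   [vowel merger]
  wufonde (rule 4 does not apply)
  giving Anmirar wufonde.
Higori: *wufandi > wofandi > vofandi  (by vowel merger, unconditioned shift)
Only *wufandi yields all of Anmirar wufonde, Higori vofandi.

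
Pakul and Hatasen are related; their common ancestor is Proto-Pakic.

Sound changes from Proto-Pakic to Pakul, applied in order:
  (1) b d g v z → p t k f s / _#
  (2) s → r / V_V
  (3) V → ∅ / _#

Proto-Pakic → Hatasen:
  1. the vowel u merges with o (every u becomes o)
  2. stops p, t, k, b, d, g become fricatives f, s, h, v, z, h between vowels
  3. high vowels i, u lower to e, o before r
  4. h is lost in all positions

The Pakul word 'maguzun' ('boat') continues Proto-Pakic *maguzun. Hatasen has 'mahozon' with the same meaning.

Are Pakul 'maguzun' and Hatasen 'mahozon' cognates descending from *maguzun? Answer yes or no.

Derive the expected Hatasen reflex of *maguzun:
Hatasen: start from *maguzun.
  rule 1 (vowel merger): maguzun → magozon
  rule 2 (intervocalic lenition): magozon → mahozon
  rule 3: no change — mahozon
  rule 4 (h-loss): mahozon → maozon
  ⇒ Hatasen maozon
The regular Hatasen reflex would be 'maozon', but the attested form is 'mahozon'. The correspondence is irregular, so they are not cognates (the Hatasen form has a different source).

no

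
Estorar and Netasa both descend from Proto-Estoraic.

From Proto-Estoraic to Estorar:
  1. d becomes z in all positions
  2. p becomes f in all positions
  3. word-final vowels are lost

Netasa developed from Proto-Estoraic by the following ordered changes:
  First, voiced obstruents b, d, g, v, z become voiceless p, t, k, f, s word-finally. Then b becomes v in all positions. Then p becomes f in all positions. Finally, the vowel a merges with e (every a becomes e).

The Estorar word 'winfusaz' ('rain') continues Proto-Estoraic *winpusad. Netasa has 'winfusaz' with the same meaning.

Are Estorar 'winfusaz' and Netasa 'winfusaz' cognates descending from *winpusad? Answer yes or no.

Derive the expected Netasa reflex of *winpusad:
Netasa: start from *winpusad.
  rule 1 (final devoicing): winpusad → winpusat
  rule 2: no change — winpusat
  rule 3 (unconditioned shift): winpusat → winfusat
  rule 4 (vowel merger): winfusat → winfuset
  ⇒ Netasa winfuset
The regular Netasa reflex would be 'winfuset', but the attested form is 'winfusaz'. The correspondence is irregular, so they are not cognates (the Netasa form has a different source).

no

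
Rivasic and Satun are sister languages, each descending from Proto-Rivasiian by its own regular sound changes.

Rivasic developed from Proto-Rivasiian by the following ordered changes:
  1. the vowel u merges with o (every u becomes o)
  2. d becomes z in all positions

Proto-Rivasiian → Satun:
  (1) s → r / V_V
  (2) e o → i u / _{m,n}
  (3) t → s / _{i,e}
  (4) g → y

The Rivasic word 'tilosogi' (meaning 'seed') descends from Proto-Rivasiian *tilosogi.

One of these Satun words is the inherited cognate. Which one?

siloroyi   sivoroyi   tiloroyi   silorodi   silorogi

Satun: *tilosogi
  tilosogi → tilorogi   [rhotacism]
  tilorogi (rule 2 does not apply)
  tilorogi → silorogi   [palatalisation]
  silorogi → siloroyi   [unconditioned shift]
  giving Satun siloroyi.
Among the options, 'siloroyi' alone shows every Satun change applied in order.

siloroyi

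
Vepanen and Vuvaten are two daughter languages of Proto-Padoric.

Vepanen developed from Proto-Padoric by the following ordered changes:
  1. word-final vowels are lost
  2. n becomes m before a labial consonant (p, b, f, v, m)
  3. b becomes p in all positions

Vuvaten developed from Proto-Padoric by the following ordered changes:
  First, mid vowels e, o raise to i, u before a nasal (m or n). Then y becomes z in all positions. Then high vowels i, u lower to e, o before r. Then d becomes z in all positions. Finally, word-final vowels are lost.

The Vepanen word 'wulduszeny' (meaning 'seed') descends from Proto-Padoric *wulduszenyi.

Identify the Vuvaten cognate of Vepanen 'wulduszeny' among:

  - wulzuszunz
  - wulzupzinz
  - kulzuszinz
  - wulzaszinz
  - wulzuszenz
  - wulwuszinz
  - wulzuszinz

Vuvaten: *wulduszenyi > wulduszinyi > wulduszinzi > wulzuszinzi > wulzuszinz  (by pre-nasal raising, unconditioned shift, unconditioned shift, apocope)
The other candidates each miss or misapply at least one Vuvaten change.

wulzuszinz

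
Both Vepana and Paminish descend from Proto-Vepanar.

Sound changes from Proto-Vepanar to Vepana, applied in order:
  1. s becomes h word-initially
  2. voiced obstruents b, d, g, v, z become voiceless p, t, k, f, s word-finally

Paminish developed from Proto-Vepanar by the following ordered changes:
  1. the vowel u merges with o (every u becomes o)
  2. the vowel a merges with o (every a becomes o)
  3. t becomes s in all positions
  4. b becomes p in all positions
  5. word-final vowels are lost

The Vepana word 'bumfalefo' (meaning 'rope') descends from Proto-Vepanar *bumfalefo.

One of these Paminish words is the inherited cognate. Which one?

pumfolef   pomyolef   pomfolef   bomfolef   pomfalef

pomfolef

Paminish: start from *bumfalefo.
  rule 1 (vowel merger): bumfalefo → bomfalefo
  rule 2 (vowel merger): bomfalefo → bomfolefo
  rule 3: no change — bomfolefo
  rule 4 (unconditioned shift): bomfolefo → pomfolefo
  rule 5 (apocope): pomfolefo → pomfolef
  ⇒ Paminish pomfolef
The other candidates each miss or misapply at least one Paminish change.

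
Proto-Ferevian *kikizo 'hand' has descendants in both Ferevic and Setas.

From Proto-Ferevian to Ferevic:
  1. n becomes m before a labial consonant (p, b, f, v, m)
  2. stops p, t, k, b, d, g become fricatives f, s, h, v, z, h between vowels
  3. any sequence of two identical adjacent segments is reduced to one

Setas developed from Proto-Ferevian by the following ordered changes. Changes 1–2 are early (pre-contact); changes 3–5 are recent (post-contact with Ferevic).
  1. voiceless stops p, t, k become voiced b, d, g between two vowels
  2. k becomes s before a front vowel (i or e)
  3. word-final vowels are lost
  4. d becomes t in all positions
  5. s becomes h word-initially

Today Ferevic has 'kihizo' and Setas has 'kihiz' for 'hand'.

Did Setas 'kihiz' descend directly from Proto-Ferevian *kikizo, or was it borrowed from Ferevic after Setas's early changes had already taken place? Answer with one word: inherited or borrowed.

If inherited, *kikizo would pass through all of Setas's changes:
Setas: start from *kikizo.
  rule 1 (intervocalic voicing): kikizo → kigizo
  rule 2 (palatalisation): kigizo → sigizo
  rule 3 (apocope): sigizo → sigiz
  rule 4: no change — sigiz
  rule 5 (debuccalisation): sigiz → higiz
  ⇒ Setas higiz
If borrowed from Ferevic 'kihizo' after the early changes, it would undergo only the recent ones:
  rule 3 (apocope): kihizo → kihiz
  rule 4 (unconditioned shift): no change (kihiz)
  rule 5 (debuccalisation): no change (kihiz)
  ⇒ as a loan: kihiz
Setas 'kihiz' matches the loan outcome 'kihiz', not the inherited 'higiz' — it skipped the early Setas changes, so it was borrowed from Ferevic.

borrowed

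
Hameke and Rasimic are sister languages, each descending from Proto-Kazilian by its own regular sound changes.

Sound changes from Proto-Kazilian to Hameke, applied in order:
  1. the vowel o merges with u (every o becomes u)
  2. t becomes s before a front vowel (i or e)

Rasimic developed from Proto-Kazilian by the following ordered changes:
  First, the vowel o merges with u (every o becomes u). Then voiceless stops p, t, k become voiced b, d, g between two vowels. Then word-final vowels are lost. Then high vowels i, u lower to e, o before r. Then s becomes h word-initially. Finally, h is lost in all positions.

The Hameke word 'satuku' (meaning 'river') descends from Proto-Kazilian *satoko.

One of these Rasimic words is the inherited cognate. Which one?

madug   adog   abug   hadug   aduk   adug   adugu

Rasimic: *satoko > satuku > sadugu > sadug > hadug > adug  (by vowel merger, intervocalic voicing, apocope, debuccalisation, h-loss)

adug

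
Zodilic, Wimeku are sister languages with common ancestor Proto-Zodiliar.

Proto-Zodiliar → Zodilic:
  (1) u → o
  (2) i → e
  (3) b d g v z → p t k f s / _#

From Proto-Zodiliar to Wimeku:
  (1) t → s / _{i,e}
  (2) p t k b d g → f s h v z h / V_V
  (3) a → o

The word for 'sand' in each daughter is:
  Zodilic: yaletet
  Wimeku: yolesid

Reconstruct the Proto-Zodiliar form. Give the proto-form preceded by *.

Position 5: Zodilic has t, Wimeku has s. Taking the neighbouring segments as reconstructed: Zodilic t can only go back to *t; Wimeku s could go back to *t or *s — the one source consistent with every daughter is *t.
Position 7: Zodilic has t, Wimeku has d. Wimeku preserves d here (none of its changes turn any other segment into d), so the proto-segment is *d.
Verify the candidate proto-form against each daughter:
Zodilic: start from *yaletid.
  rule 1: no change — yaletid
  rule 2 (vowel merger): yaletid → yaleted
  rule 3 (final devoicing): yaleted → yaletet
  ⇒ Zodilic yaletet
Wimeku: *yaletid
  yaletid → yalesid   [palatalisation]
  yalesid (rule 2 does not apply)
  yalesid → yolesid   [vowel merger]
  giving Wimeku yolesid.
Only *yaletid yields all of Zodilic yaletet, Wimeku yolesid.

*yaletid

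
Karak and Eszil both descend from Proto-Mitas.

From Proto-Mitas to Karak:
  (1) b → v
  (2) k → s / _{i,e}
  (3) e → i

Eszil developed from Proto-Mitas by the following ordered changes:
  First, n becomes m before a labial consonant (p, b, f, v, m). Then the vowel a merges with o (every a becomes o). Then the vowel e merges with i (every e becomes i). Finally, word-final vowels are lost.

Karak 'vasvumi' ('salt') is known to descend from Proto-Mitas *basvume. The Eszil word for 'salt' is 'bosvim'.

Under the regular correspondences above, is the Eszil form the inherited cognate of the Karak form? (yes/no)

no

Derive the expected Eszil reflex of *basvume:
Eszil: *basvume > bosvume > bosvumi > bosvum  (by vowel merger, vowel merger, apocope)
The regular Eszil reflex would be 'bosvum', but the attested form is 'bosvim'. The correspondence is irregular, so they are not cognates (the Eszil form has a different source).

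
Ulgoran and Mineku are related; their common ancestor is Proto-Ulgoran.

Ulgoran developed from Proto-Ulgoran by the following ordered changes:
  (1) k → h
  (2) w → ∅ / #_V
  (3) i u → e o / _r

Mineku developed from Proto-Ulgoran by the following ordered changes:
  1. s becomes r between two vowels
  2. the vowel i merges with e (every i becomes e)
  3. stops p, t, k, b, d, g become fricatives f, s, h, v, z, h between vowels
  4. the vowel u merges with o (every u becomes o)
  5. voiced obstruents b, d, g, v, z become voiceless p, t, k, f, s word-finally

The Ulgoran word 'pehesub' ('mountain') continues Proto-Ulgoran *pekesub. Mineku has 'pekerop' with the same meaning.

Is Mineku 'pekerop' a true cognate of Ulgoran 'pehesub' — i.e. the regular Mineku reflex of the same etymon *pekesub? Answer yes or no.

Derive the expected Mineku reflex of *pekesub:
Mineku: *pekesub > pekerub > peherub > peherob > peherop  (by rhotacism, intervocalic lenition, vowel merger, final devoicing)
The regular Mineku reflex would be 'peherop', but the attested form is 'pekerop'. The correspondence is irregular, so they are not cognates (the Mineku form has a different source).

no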